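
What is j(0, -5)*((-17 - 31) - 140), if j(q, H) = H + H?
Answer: 1880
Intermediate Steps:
j(q, H) = 2*H
j(0, -5)*((-17 - 31) - 140) = (2*(-5))*((-17 - 31) - 140) = -10*(-48 - 140) = -10*(-188) = 1880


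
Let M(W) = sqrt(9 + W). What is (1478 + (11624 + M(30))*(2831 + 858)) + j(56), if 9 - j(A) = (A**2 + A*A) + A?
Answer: 42876095 + 3689*sqrt(39) ≈ 4.2899e+7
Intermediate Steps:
j(A) = 9 - A - 2*A**2 (j(A) = 9 - ((A**2 + A*A) + A) = 9 - ((A**2 + A**2) + A) = 9 - (2*A**2 + A) = 9 - (A + 2*A**2) = 9 + (-A - 2*A**2) = 9 - A - 2*A**2)
(1478 + (11624 + M(30))*(2831 + 858)) + j(56) = (1478 + (11624 + sqrt(9 + 30))*(2831 + 858)) + (9 - 1*56 - 2*56**2) = (1478 + (11624 + sqrt(39))*3689) + (9 - 56 - 2*3136) = (1478 + (42880936 + 3689*sqrt(39))) + (9 - 56 - 6272) = (42882414 + 3689*sqrt(39)) - 6319 = 42876095 + 3689*sqrt(39)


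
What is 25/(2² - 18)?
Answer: -25/14 ≈ -1.7857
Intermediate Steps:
25/(2² - 18) = 25/(4 - 18) = 25/(-14) = -1/14*25 = -25/14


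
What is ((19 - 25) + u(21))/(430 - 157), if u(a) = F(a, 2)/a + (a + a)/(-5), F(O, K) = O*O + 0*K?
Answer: 11/455 ≈ 0.024176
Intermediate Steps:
F(O, K) = O² (F(O, K) = O² + 0 = O²)
u(a) = 3*a/5 (u(a) = a²/a + (a + a)/(-5) = a + (2*a)*(-⅕) = a - 2*a/5 = 3*a/5)
((19 - 25) + u(21))/(430 - 157) = ((19 - 25) + (⅗)*21)/(430 - 157) = (-6 + 63/5)/273 = (33/5)*(1/273) = 11/455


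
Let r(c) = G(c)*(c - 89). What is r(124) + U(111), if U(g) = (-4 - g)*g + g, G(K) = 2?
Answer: -12584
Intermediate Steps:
r(c) = -178 + 2*c (r(c) = 2*(c - 89) = 2*(-89 + c) = -178 + 2*c)
U(g) = g + g*(-4 - g) (U(g) = g*(-4 - g) + g = g + g*(-4 - g))
r(124) + U(111) = (-178 + 2*124) - 1*111*(3 + 111) = (-178 + 248) - 1*111*114 = 70 - 12654 = -12584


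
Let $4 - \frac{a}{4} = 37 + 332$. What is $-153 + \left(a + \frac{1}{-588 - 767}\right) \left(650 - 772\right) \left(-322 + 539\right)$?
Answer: $\frac{52373333359}{1355} \approx 3.8652 \cdot 10^{7}$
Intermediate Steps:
$a = -1460$ ($a = 16 - 4 \left(37 + 332\right) = 16 - 1476 = -1460$)
$-153 + \left(a + \frac{1}{-588 - 767}\right) \left(650 - 772\right) \left(-322 + 539\right) = -153 + \left(-1460 + \frac{1}{-588 - 767}\right) \left(650 - 772\right) \left(-322 + 539\right) = -153 + \left(-1460 + \frac{1}{-1355}\right) \left(\left(-122\right) 217\right) = -153 + \left(-1460 - \frac{1}{1355}\right) \left(-26474\right) = -153 - - \frac{52373540674}{1355} = -153 + \frac{52373540674}{1355} = \frac{52373333359}{1355}$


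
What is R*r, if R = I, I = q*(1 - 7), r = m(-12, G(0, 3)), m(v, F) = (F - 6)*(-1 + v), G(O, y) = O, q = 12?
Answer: -5616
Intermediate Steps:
m(v, F) = (-1 + v)*(-6 + F) (m(v, F) = (-6 + F)*(-1 + v) = (-1 + v)*(-6 + F))
r = 78 (r = 6 - 1*0 - 6*(-12) + 0*(-12) = 6 + 0 + 72 + 0 = 78)
I = -72 (I = 12*(1 - 7) = 12*(-6) = -72)
R = -72
R*r = -72*78 = -5616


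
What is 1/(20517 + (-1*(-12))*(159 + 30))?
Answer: 1/22785 ≈ 4.3889e-5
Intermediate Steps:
1/(20517 + (-1*(-12))*(159 + 30)) = 1/(20517 + 12*189) = 1/(20517 + 2268) = 1/22785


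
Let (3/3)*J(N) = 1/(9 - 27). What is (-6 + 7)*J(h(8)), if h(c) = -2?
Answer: -1/18 ≈ -0.055556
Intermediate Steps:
J(N) = -1/18 (J(N) = 1/(9 - 27) = 1/(-18) = -1/18)
(-6 + 7)*J(h(8)) = (-6 + 7)*(-1/18) = 1*(-1/18) = -1/18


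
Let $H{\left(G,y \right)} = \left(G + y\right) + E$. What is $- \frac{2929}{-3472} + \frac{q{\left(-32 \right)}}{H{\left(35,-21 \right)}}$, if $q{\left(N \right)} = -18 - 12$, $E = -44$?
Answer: $\frac{6401}{3472} \approx 1.8436$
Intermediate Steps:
$q{\left(N \right)} = -30$
$H{\left(G,y \right)} = -44 + G + y$ ($H{\left(G,y \right)} = \left(G + y\right) - 44 = -44 + G + y$)
$- \frac{2929}{-3472} + \frac{q{\left(-32 \right)}}{H{\left(35,-21 \right)}} = - \frac{2929}{-3472} - \frac{30}{-44 + 35 - 21} = \left(-2929\right) \left(- \frac{1}{3472}\right) - \frac{30}{-30} = \frac{2929}{3472} - -1 = \frac{2929}{3472} + 1 = \frac{6401}{3472}$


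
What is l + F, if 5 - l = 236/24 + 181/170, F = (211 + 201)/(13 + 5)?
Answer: 12998/765 ≈ 16.991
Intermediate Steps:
F = 206/9 (F = 412/18 = 412*(1/18) = 206/9 ≈ 22.889)
l = -1504/255 (l = 5 - (236/24 + 181/170) = 5 - (236*(1/24) + 181*(1/170)) = 5 - (59/6 + 181/170) = 5 - 1*2779/255 = 5 - 2779/255 = -1504/255 ≈ -5.8980)
l + F = -1504/255 + 206/9 = 12998/765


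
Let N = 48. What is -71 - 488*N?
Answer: -23495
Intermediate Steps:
-71 - 488*N = -71 - 488*48 = -71 - 23424 = -23495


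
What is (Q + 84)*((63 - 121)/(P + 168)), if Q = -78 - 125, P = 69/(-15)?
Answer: 34510/817 ≈ 42.240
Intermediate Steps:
P = -23/5 (P = 69*(-1/15) = -23/5 ≈ -4.6000)
Q = -203
(Q + 84)*((63 - 121)/(P + 168)) = (-203 + 84)*((63 - 121)/(-23/5 + 168)) = -(-6902)/817/5 = -(-6902)*5/817 = -119*(-290/817) = 34510/817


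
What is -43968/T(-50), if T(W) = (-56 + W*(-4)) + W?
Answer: -21984/47 ≈ -467.74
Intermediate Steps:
T(W) = -56 - 3*W (T(W) = (-56 - 4*W) + W = -56 - 3*W)
-43968/T(-50) = -43968/(-56 - 3*(-50)) = -43968/(-56 + 150) = -43968/94 = -43968*1/94 = -21984/47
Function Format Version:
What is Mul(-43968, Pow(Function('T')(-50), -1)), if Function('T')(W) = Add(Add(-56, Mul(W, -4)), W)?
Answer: Rational(-21984, 47) ≈ -467.74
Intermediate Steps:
Function('T')(W) = Add(-56, Mul(-3, W)) (Function('T')(W) = Add(Add(-56, Mul(-4, W)), W) = Add(-56, Mul(-3, W)))
Mul(-43968, Pow(Function('T')(-50), -1)) = Mul(-43968, Pow(Add(-56, Mul(-3, -50)), -1)) = Mul(-43968, Pow(Add(-56, 150), -1)) = Mul(-43968, Pow(94, -1)) = Mul(-43968, Rational(1, 94)) = Rational(-21984, 47)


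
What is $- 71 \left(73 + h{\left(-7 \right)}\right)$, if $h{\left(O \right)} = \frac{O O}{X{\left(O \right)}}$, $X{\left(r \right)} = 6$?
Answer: $- \frac{34577}{6} \approx -5762.8$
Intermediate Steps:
$h{\left(O \right)} = \frac{O^{2}}{6}$ ($h{\left(O \right)} = \frac{O O}{6} = O^{2} \cdot \frac{1}{6} = \frac{O^{2}}{6}$)
$- 71 \left(73 + h{\left(-7 \right)}\right) = - 71 \left(73 + \frac{\left(-7\right)^{2}}{6}\right) = - 71 \left(73 + \frac{1}{6} \cdot 49\right) = - 71 \left(73 + \frac{49}{6}\right) = \left(-71\right) \frac{487}{6} = - \frac{34577}{6}$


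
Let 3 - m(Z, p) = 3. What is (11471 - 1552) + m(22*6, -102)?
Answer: 9919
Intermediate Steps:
m(Z, p) = 0 (m(Z, p) = 3 - 1*3 = 3 - 3 = 0)
(11471 - 1552) + m(22*6, -102) = (11471 - 1552) + 0 = 9919 + 0 = 9919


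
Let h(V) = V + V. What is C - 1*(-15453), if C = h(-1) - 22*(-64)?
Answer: 16859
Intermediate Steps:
h(V) = 2*V
C = 1406 (C = 2*(-1) - 22*(-64) = -2 + 1408 = 1406)
C - 1*(-15453) = 1406 - 1*(-15453) = 1406 + 15453 = 16859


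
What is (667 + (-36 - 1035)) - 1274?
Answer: -1678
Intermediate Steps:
(667 + (-36 - 1035)) - 1274 = (667 - 1071) - 1274 = -404 - 1274 = -1678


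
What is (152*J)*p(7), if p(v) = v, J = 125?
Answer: 133000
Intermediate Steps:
(152*J)*p(7) = (152*125)*7 = 19000*7 = 133000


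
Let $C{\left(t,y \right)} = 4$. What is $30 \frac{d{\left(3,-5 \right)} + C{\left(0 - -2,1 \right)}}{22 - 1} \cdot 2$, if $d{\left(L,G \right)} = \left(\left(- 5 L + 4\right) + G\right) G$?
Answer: $240$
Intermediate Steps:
$d{\left(L,G \right)} = G \left(4 + G - 5 L\right)$ ($d{\left(L,G \right)} = \left(\left(4 - 5 L\right) + G\right) G = \left(4 + G - 5 L\right) G = G \left(4 + G - 5 L\right)$)
$30 \frac{d{\left(3,-5 \right)} + C{\left(0 - -2,1 \right)}}{22 - 1} \cdot 2 = 30 \frac{- 5 \left(4 - 5 - 15\right) + 4}{22 - 1} \cdot 2 = 30 \frac{- 5 \left(4 - 5 - 15\right) + 4}{21} \cdot 2 = 30 \left(\left(-5\right) \left(-16\right) + 4\right) \frac{1}{21} \cdot 2 = 30 \left(80 + 4\right) \frac{1}{21} \cdot 2 = 30 \cdot 84 \cdot \frac{1}{21} \cdot 2 = 30 \cdot 4 \cdot 2 = 120 \cdot 2 = 240$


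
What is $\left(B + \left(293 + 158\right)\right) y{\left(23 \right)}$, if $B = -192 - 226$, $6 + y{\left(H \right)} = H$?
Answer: $561$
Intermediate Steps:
$y{\left(H \right)} = -6 + H$
$B = -418$
$\left(B + \left(293 + 158\right)\right) y{\left(23 \right)} = \left(-418 + \left(293 + 158\right)\right) \left(-6 + 23\right) = \left(-418 + 451\right) 17 = 33 \cdot 17 = 561$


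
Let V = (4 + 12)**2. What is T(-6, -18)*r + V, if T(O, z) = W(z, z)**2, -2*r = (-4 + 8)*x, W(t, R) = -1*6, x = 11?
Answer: -536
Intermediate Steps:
V = 256 (V = 16**2 = 256)
W(t, R) = -6
r = -22 (r = -(-4 + 8)*11/2 = -2*11 = -1/2*44 = -22)
T(O, z) = 36 (T(O, z) = (-6)**2 = 36)
T(-6, -18)*r + V = 36*(-22) + 256 = -792 + 256 = -536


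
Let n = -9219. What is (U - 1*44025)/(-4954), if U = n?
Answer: 26622/2477 ≈ 10.748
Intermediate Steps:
U = -9219
(U - 1*44025)/(-4954) = (-9219 - 1*44025)/(-4954) = (-9219 - 44025)*(-1/4954) = -53244*(-1/4954) = 26622/2477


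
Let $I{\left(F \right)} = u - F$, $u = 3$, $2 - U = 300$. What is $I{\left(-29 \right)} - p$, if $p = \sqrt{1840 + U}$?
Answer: $32 - \sqrt{1542} \approx -7.2683$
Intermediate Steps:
$U = -298$ ($U = 2 - 300 = -298$)
$I{\left(F \right)} = 3 - F$
$p = \sqrt{1542}$ ($p = \sqrt{1840 - 298} = \sqrt{1542} \approx 39.268$)
$I{\left(-29 \right)} - p = \left(3 - -29\right) - \sqrt{1542} = \left(3 + 29\right) - \sqrt{1542} = 32 - \sqrt{1542}$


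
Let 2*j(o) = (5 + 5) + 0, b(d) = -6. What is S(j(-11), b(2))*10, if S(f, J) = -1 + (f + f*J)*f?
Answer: -1260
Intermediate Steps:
j(o) = 5 (j(o) = ((5 + 5) + 0)/2 = (10 + 0)/2 = (½)*10 = 5)
S(f, J) = -1 + f*(f + J*f) (S(f, J) = -1 + (f + J*f)*f = -1 + f*(f + J*f))
S(j(-11), b(2))*10 = (-1 + 5² - 6*5²)*10 = (-1 + 25 - 6*25)*10 = (-1 + 25 - 150)*10 = -126*10 = -1260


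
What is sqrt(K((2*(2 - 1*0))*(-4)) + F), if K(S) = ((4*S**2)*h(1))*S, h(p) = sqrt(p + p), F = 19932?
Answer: 2*sqrt(4983 - 4096*sqrt(2)) ≈ 56.908*I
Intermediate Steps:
h(p) = sqrt(2)*sqrt(p) (h(p) = sqrt(2*p) = sqrt(2)*sqrt(p))
K(S) = 4*sqrt(2)*S**3 (K(S) = ((4*S**2)*(sqrt(2)*sqrt(1)))*S = ((4*S**2)*(sqrt(2)*1))*S = ((4*S**2)*sqrt(2))*S = (4*sqrt(2)*S**2)*S = 4*sqrt(2)*S**3)
sqrt(K((2*(2 - 1*0))*(-4)) + F) = sqrt(4*sqrt(2)*((2*(2 - 1*0))*(-4))**3 + 19932) = sqrt(4*sqrt(2)*((2*(2 + 0))*(-4))**3 + 19932) = sqrt(4*sqrt(2)*((2*2)*(-4))**3 + 19932) = sqrt(4*sqrt(2)*(4*(-4))**3 + 19932) = sqrt(4*sqrt(2)*(-16)**3 + 19932) = sqrt(4*sqrt(2)*(-4096) + 19932) = sqrt(-16384*sqrt(2) + 19932) = sqrt(19932 - 16384*sqrt(2))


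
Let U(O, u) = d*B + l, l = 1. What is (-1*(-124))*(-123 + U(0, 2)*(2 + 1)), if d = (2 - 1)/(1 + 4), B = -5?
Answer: -15252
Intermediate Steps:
d = ⅕ (d = 1/5 = 1*(⅕) = ⅕ ≈ 0.20000)
U(O, u) = 0 (U(O, u) = (⅕)*(-5) + 1 = -1 + 1 = 0)
(-1*(-124))*(-123 + U(0, 2)*(2 + 1)) = (-1*(-124))*(-123 + 0*(2 + 1)) = 124*(-123 + 0*3) = 124*(-123 + 0) = 124*(-123) = -15252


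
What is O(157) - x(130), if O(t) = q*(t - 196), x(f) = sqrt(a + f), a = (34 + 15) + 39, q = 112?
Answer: -4368 - sqrt(218) ≈ -4382.8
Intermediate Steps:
a = 88 (a = 49 + 39 = 88)
x(f) = sqrt(88 + f)
O(t) = -21952 + 112*t (O(t) = 112*(t - 196) = 112*(-196 + t) = -21952 + 112*t)
O(157) - x(130) = (-21952 + 112*157) - sqrt(88 + 130) = (-21952 + 17584) - sqrt(218) = -4368 - sqrt(218)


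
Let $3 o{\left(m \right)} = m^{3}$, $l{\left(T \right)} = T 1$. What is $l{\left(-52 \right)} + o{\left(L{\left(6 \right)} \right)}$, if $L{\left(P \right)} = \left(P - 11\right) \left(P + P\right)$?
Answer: $-72052$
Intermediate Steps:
$l{\left(T \right)} = T$
$L{\left(P \right)} = 2 P \left(-11 + P\right)$ ($L{\left(P \right)} = \left(-11 + P\right) 2 P = 2 P \left(-11 + P\right)$)
$o{\left(m \right)} = \frac{m^{3}}{3}$
$l{\left(-52 \right)} + o{\left(L{\left(6 \right)} \right)} = -52 + \frac{\left(2 \cdot 6 \left(-11 + 6\right)\right)^{3}}{3} = -52 + \frac{\left(2 \cdot 6 \left(-5\right)\right)^{3}}{3} = -52 + \frac{\left(-60\right)^{3}}{3} = -52 + \frac{1}{3} \left(-216000\right) = -52 - 72000 = -72052$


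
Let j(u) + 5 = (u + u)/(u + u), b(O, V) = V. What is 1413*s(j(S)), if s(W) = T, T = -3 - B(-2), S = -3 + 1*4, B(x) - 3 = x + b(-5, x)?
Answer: -2826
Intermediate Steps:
B(x) = 3 + 2*x (B(x) = 3 + (x + x) = 3 + 2*x)
S = 1 (S = -3 + 4 = 1)
T = -2 (T = -3 - (3 + 2*(-2)) = -3 - (3 - 4) = -3 - 1*(-1) = -3 + 1 = -2)
j(u) = -4 (j(u) = -5 + (u + u)/(u + u) = -5 + (2*u)/((2*u)) = -5 + (2*u)*(1/(2*u)) = -5 + 1 = -4)
s(W) = -2
1413*s(j(S)) = 1413*(-2) = -2826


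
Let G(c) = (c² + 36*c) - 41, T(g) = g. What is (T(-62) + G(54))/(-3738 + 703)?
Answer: -4757/3035 ≈ -1.5674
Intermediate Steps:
G(c) = -41 + c² + 36*c
(T(-62) + G(54))/(-3738 + 703) = (-62 + (-41 + 54² + 36*54))/(-3738 + 703) = (-62 + (-41 + 2916 + 1944))/(-3035) = (-62 + 4819)*(-1/3035) = 4757*(-1/3035) = -4757/3035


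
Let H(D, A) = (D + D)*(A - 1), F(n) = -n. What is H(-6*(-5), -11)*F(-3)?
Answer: -2160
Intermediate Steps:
H(D, A) = 2*D*(-1 + A) (H(D, A) = (2*D)*(-1 + A) = 2*D*(-1 + A))
H(-6*(-5), -11)*F(-3) = (2*(-6*(-5))*(-1 - 11))*(-1*(-3)) = (2*30*(-12))*3 = -720*3 = -2160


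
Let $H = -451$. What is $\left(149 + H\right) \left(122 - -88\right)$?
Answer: $-63420$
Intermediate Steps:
$\left(149 + H\right) \left(122 - -88\right) = \left(149 - 451\right) \left(122 - -88\right) = - 302 \left(122 + 88\right) = \left(-302\right) 210 = -63420$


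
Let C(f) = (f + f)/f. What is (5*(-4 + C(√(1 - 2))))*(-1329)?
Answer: 13290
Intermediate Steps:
C(f) = 2 (C(f) = (2*f)/f = 2)
(5*(-4 + C(√(1 - 2))))*(-1329) = (5*(-4 + 2))*(-1329) = (5*(-2))*(-1329) = -10*(-1329) = 13290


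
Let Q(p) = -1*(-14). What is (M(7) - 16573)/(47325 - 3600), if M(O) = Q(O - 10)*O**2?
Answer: -15887/43725 ≈ -0.36334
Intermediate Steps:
Q(p) = 14
M(O) = 14*O**2
(M(7) - 16573)/(47325 - 3600) = (14*7**2 - 16573)/(47325 - 3600) = (14*49 - 16573)/43725 = (686 - 16573)*(1/43725) = -15887*1/43725 = -15887/43725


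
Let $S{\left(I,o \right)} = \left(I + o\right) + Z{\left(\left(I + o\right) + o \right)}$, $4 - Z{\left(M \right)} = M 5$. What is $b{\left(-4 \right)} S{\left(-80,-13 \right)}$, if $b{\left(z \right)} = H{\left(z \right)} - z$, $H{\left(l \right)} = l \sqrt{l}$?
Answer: $1764 - 3528 i \approx 1764.0 - 3528.0 i$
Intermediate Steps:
$Z{\left(M \right)} = 4 - 5 M$ ($Z{\left(M \right)} = 4 - M 5 = 4 - 5 M$)
$H{\left(l \right)} = l^{\frac{3}{2}}$
$S{\left(I,o \right)} = 4 - 9 o - 4 I$ ($S{\left(I,o \right)} = \left(I + o\right) - \left(-4 + 5 \left(\left(I + o\right) + o\right)\right) = \left(I + o\right) - \left(-4 + 5 \left(I + 2 o\right)\right) = \left(I + o\right) - \left(-4 + 5 I + 10 o\right) = 4 - 9 o - 4 I$)
$b{\left(z \right)} = z^{\frac{3}{2}} - z$
$b{\left(-4 \right)} S{\left(-80,-13 \right)} = \left(\left(-4\right)^{\frac{3}{2}} - -4\right) \left(4 - -117 - -320\right) = \left(- 8 i + 4\right) \left(4 + 117 + 320\right) = \left(4 - 8 i\right) 441 = 1764 - 3528 i$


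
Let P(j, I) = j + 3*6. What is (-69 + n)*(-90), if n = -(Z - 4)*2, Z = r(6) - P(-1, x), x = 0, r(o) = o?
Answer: 3510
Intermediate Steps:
P(j, I) = 18 + j (P(j, I) = j + 18 = 18 + j)
Z = -11 (Z = 6 - (18 - 1) = 6 - 1*17 = 6 - 17 = -11)
n = 30 (n = -(-11 - 4)*2 = -(-15)*2 = -1*(-30) = 30)
(-69 + n)*(-90) = (-69 + 30)*(-90) = -39*(-90) = 3510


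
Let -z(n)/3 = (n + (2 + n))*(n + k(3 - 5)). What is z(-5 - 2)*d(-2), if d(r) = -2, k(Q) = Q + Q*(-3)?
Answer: 216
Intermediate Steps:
k(Q) = -2*Q (k(Q) = Q - 3*Q = -2*Q)
z(n) = -3*(2 + 2*n)*(4 + n) (z(n) = -3*(n + (2 + n))*(n - 2*(3 - 5)) = -3*(2 + 2*n)*(n - 2*(-2)) = -3*(2 + 2*n)*(n + 4) = -3*(2 + 2*n)*(4 + n))
z(-5 - 2)*d(-2) = (-24 - 30*(-5 - 2) - 6*(-5 - 2)²)*(-2) = (-24 - 30*(-7) - 6*(-7)²)*(-2) = (-24 + 210 - 6*49)*(-2) = (-24 + 210 - 294)*(-2) = -108*(-2) = 216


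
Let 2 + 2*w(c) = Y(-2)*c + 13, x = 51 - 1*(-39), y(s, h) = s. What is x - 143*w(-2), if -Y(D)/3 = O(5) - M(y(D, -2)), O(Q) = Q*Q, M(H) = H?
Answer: -24559/2 ≈ -12280.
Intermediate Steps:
x = 90 (x = 51 + 39 = 90)
O(Q) = Q**2
Y(D) = -75 + 3*D (Y(D) = -3*(5**2 - D) = -3*(25 - D) = -75 + 3*D)
w(c) = 11/2 - 81*c/2 (w(c) = -1 + ((-75 + 3*(-2))*c + 13)/2 = -1 + ((-75 - 6)*c + 13)/2 = -1 + (-81*c + 13)/2 = -1 + (13 - 81*c)/2 = -1 + (13/2 - 81*c/2) = 11/2 - 81*c/2)
x - 143*w(-2) = 90 - 143*(11/2 - 81/2*(-2)) = 90 - 143*(11/2 + 81) = 90 - 143*173/2 = 90 - 24739/2 = -24559/2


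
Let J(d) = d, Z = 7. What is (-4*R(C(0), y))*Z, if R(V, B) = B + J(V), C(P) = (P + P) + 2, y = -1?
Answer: -28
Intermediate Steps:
C(P) = 2 + 2*P (C(P) = 2*P + 2 = 2 + 2*P)
R(V, B) = B + V
(-4*R(C(0), y))*Z = -4*(-1 + (2 + 2*0))*7 = -4*(-1 + (2 + 0))*7 = -4*(-1 + 2)*7 = -4*1*7 = -4*7 = -28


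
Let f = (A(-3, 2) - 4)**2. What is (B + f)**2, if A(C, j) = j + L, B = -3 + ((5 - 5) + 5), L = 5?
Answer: 121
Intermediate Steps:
B = 2 (B = -3 + (0 + 5) = -3 + 5 = 2)
A(C, j) = 5 + j (A(C, j) = j + 5 = 5 + j)
f = 9 (f = ((5 + 2) - 4)**2 = (7 - 4)**2 = 3**2 = 9)
(B + f)**2 = (2 + 9)**2 = 11**2 = 121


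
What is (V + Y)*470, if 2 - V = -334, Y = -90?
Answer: 115620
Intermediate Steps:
V = 336 (V = 2 - 1*(-334) = 2 + 334 = 336)
(V + Y)*470 = (336 - 90)*470 = 246*470 = 115620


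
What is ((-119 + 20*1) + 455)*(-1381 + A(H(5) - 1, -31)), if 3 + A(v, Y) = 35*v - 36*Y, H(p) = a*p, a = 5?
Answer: 203632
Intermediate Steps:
H(p) = 5*p
A(v, Y) = -3 - 36*Y + 35*v (A(v, Y) = -3 + (35*v - 36*Y) = -3 + (-36*Y + 35*v) = -3 - 36*Y + 35*v)
((-119 + 20*1) + 455)*(-1381 + A(H(5) - 1, -31)) = ((-119 + 20*1) + 455)*(-1381 + (-3 - 36*(-31) + 35*(5*5 - 1))) = ((-119 + 20) + 455)*(-1381 + (-3 + 1116 + 35*(25 - 1))) = (-99 + 455)*(-1381 + (-3 + 1116 + 35*24)) = 356*(-1381 + (-3 + 1116 + 840)) = 356*(-1381 + 1953) = 356*572 = 203632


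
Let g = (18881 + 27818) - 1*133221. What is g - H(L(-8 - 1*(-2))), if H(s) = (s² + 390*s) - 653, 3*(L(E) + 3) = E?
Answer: -83944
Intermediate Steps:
L(E) = -3 + E/3
H(s) = -653 + s² + 390*s
g = -86522 (g = 46699 - 133221 = -86522)
g - H(L(-8 - 1*(-2))) = -86522 - (-653 + (-3 + (-8 - 1*(-2))/3)² + 390*(-3 + (-8 - 1*(-2))/3)) = -86522 - (-653 + (-3 + (-8 + 2)/3)² + 390*(-3 + (-8 + 2)/3)) = -86522 - (-653 + (-3 + (⅓)*(-6))² + 390*(-3 + (⅓)*(-6))) = -86522 - (-653 + (-3 - 2)² + 390*(-3 - 2)) = -86522 - (-653 + (-5)² + 390*(-5)) = -86522 - (-653 + 25 - 1950) = -86522 - 1*(-2578) = -86522 + 2578 = -83944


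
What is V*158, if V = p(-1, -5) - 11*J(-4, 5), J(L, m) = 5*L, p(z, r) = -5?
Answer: 33970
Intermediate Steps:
V = 215 (V = -5 - 55*(-4) = -5 - 11*(-20) = -5 + 220 = 215)
V*158 = 215*158 = 33970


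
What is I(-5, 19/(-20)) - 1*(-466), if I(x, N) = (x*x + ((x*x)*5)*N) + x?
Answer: 1469/4 ≈ 367.25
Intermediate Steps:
I(x, N) = x + x**2 + 5*N*x**2 (I(x, N) = (x**2 + (x**2*5)*N) + x = (x**2 + (5*x**2)*N) + x = (x**2 + 5*N*x**2) + x = x + x**2 + 5*N*x**2)
I(-5, 19/(-20)) - 1*(-466) = -5*(1 - 5 + 5*(19/(-20))*(-5)) - 1*(-466) = -5*(1 - 5 + 5*(19*(-1/20))*(-5)) + 466 = -5*(1 - 5 + 5*(-19/20)*(-5)) + 466 = -5*(1 - 5 + 95/4) + 466 = -5*79/4 + 466 = -395/4 + 466 = 1469/4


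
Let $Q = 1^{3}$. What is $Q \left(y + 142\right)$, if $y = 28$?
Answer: $170$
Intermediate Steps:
$Q = 1$
$Q \left(y + 142\right) = 1 \left(28 + 142\right) = 1 \cdot 170 = 170$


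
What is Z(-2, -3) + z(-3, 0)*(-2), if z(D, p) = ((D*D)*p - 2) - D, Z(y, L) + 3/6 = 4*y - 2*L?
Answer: -9/2 ≈ -4.5000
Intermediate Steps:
Z(y, L) = -½ - 2*L + 4*y (Z(y, L) = -½ + (4*y - 2*L) = -½ + (-2*L + 4*y) = -½ - 2*L + 4*y)
z(D, p) = -2 - D + p*D² (z(D, p) = (D²*p - 2) - D = (p*D² - 2) - D = (-2 + p*D²) - D = -2 - D + p*D²)
Z(-2, -3) + z(-3, 0)*(-2) = (-½ - 2*(-3) + 4*(-2)) + (-2 - 1*(-3) + 0*(-3)²)*(-2) = (-½ + 6 - 8) + (-2 + 3 + 0*9)*(-2) = -5/2 + (-2 + 3 + 0)*(-2) = -5/2 + 1*(-2) = -5/2 - 2 = -9/2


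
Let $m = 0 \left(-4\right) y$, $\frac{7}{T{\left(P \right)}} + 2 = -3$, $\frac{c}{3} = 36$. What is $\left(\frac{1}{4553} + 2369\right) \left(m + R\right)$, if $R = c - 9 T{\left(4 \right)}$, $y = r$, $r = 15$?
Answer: $\frac{6503992974}{22765} \approx 2.857 \cdot 10^{5}$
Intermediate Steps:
$y = 15$
$c = 108$ ($c = 3 \cdot 36 = 108$)
$T{\left(P \right)} = - \frac{7}{5}$ ($T{\left(P \right)} = \frac{7}{-2 - 3} = \frac{7}{-5} = 7 \left(- \frac{1}{5}\right) = - \frac{7}{5}$)
$m = 0$ ($m = 0 \left(-4\right) 15 = 0 \cdot 15 = 0$)
$R = \frac{603}{5}$ ($R = 108 - - \frac{63}{5} = 108 + \frac{63}{5} = \frac{603}{5} \approx 120.6$)
$\left(\frac{1}{4553} + 2369\right) \left(m + R\right) = \left(\frac{1}{4553} + 2369\right) \left(0 + \frac{603}{5}\right) = \left(\frac{1}{4553} + 2369\right) \frac{603}{5} = \frac{10786058}{4553} \cdot \frac{603}{5} = \frac{6503992974}{22765}$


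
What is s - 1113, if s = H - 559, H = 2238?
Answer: 566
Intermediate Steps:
s = 1679 (s = 2238 - 559 = 1679)
s - 1113 = 1679 - 1113 = 566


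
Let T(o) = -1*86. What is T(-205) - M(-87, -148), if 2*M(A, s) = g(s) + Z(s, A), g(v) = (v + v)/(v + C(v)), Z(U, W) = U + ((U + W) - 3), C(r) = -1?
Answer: 15795/149 ≈ 106.01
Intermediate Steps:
T(o) = -86
Z(U, W) = -3 + W + 2*U (Z(U, W) = U + (-3 + U + W) = -3 + W + 2*U)
g(v) = 2*v/(-1 + v) (g(v) = (v + v)/(v - 1) = (2*v)/(-1 + v) = 2*v/(-1 + v))
M(A, s) = -3/2 + s + A/2 + s/(-1 + s) (M(A, s) = (2*s/(-1 + s) + (-3 + A + 2*s))/2 = (-3 + A + 2*s + 2*s/(-1 + s))/2 = -3/2 + s + A/2 + s/(-1 + s))
T(-205) - M(-87, -148) = -86 - (-148 + (-1 - 148)*(-3 - 87 + 2*(-148))/2)/(-1 - 148) = -86 - (-148 + (½)*(-149)*(-3 - 87 - 296))/(-149) = -86 - (-1)*(-148 + (½)*(-149)*(-386))/149 = -86 - (-1)*(-148 + 28757)/149 = -86 - (-1)*28609/149 = -86 - 1*(-28609/149) = -86 + 28609/149 = 15795/149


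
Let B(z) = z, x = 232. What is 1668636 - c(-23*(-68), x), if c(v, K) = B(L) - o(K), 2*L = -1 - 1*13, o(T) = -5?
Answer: 1668638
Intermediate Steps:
L = -7 (L = (-1 - 1*13)/2 = (-1 - 13)/2 = (½)*(-14) = -7)
c(v, K) = -2 (c(v, K) = -7 - 1*(-5) = -7 + 5 = -2)
1668636 - c(-23*(-68), x) = 1668636 - 1*(-2) = 1668636 + 2 = 1668638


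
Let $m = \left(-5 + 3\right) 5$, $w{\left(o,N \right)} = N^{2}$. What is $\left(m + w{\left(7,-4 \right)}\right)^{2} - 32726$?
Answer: $-32690$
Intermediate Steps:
$m = -10$ ($m = \left(-2\right) 5 = -10$)
$\left(m + w{\left(7,-4 \right)}\right)^{2} - 32726 = \left(-10 + \left(-4\right)^{2}\right)^{2} - 32726 = \left(-10 + 16\right)^{2} - 32726 = 6^{2} - 32726 = 36 - 32726 = -32690$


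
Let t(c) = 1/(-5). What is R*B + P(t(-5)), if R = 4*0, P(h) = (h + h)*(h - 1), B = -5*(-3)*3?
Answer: 12/25 ≈ 0.48000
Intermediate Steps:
t(c) = -⅕
B = 45 (B = 15*3 = 45)
P(h) = 2*h*(-1 + h) (P(h) = (2*h)*(-1 + h) = 2*h*(-1 + h))
R = 0
R*B + P(t(-5)) = 0*45 + 2*(-⅕)*(-1 - ⅕) = 0 + 2*(-⅕)*(-6/5) = 0 + 12/25 = 12/25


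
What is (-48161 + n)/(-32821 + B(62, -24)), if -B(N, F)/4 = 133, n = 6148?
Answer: 42013/33353 ≈ 1.2596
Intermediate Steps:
B(N, F) = -532 (B(N, F) = -4*133 = -532)
(-48161 + n)/(-32821 + B(62, -24)) = (-48161 + 6148)/(-32821 - 532) = -42013/(-33353) = -42013*(-1/33353) = 42013/33353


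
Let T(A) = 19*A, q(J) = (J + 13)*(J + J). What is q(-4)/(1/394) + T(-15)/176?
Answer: -4993053/176 ≈ -28370.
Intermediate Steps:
q(J) = 2*J*(13 + J) (q(J) = (13 + J)*(2*J) = 2*J*(13 + J))
q(-4)/(1/394) + T(-15)/176 = (2*(-4)*(13 - 4))/(1/394) + (19*(-15))/176 = (2*(-4)*9)/(1/394) - 285*1/176 = -72*394 - 285/176 = -28368 - 285/176 = -4993053/176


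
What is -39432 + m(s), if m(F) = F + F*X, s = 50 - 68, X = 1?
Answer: -39468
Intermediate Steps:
s = -18
m(F) = 2*F (m(F) = F + F*1 = F + F = 2*F)
-39432 + m(s) = -39432 + 2*(-18) = -39432 - 36 = -39468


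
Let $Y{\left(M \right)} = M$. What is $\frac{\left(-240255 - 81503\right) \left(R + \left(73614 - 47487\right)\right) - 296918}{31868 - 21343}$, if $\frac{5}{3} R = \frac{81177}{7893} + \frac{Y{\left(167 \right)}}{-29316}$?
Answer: $- \frac{180160591748864471}{225499282750} \approx -7.9894 \cdot 10^{5}$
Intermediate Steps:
$R = \frac{264274089}{42850220}$ ($R = \frac{3 \left(\frac{81177}{7893} + \frac{167}{-29316}\right)}{5} = \frac{3 \left(81177 \cdot \frac{1}{7893} + 167 \left(- \frac{1}{29316}\right)\right)}{5} = \frac{3 \left(\frac{27059}{2631} - \frac{167}{29316}\right)}{5} = \frac{3}{5} \cdot \frac{88091363}{8570044} = \frac{264274089}{42850220} \approx 6.1674$)
$\frac{\left(-240255 - 81503\right) \left(R + \left(73614 - 47487\right)\right) - 296918}{31868 - 21343} = \frac{\left(-240255 - 81503\right) \left(\frac{264274089}{42850220} + \left(73614 - 47487\right)\right) - 296918}{31868 - 21343} = \frac{- 321758 \left(\frac{264274089}{42850220} + \left(73614 - 47487\right)\right) - 296918}{10525} = \left(- 321758 \left(\frac{264274089}{42850220} + 26127\right) - 296918\right) \frac{1}{10525} = \left(\left(-321758\right) \frac{1119811972029}{42850220} - 296918\right) \frac{1}{10525} = \left(- \frac{180154230248053491}{21425110} - 296918\right) \frac{1}{10525} = \left(- \frac{180160591748864471}{21425110}\right) \frac{1}{10525} = - \frac{180160591748864471}{225499282750}$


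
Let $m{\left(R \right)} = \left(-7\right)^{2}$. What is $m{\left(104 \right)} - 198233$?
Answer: $-198184$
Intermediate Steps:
$m{\left(R \right)} = 49$
$m{\left(104 \right)} - 198233 = 49 - 198233 = -198184$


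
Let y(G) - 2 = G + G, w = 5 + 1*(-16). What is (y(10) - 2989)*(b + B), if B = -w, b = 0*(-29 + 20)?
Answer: -32637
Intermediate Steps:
b = 0 (b = 0*(-9) = 0)
w = -11 (w = 5 - 16 = -11)
B = 11 (B = -1*(-11) = 11)
y(G) = 2 + 2*G (y(G) = 2 + (G + G) = 2 + 2*G)
(y(10) - 2989)*(b + B) = ((2 + 2*10) - 2989)*(0 + 11) = ((2 + 20) - 2989)*11 = (22 - 2989)*11 = -2967*11 = -32637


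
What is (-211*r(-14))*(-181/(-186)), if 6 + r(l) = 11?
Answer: -190955/186 ≈ -1026.6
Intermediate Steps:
r(l) = 5 (r(l) = -6 + 11 = 5)
(-211*r(-14))*(-181/(-186)) = (-211*5)*(-181/(-186)) = -(-190955)*(-1)/186 = -1055*181/186 = -190955/186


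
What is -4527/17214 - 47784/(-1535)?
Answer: 271868277/8807830 ≈ 30.867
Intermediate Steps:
-4527/17214 - 47784/(-1535) = -4527*1/17214 - 47784*(-1/1535) = -1509/5738 + 47784/1535 = 271868277/8807830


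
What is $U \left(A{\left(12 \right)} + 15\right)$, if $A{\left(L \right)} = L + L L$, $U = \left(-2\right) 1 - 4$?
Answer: $-1026$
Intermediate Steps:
$U = -6$ ($U = -2 - 4 = -6$)
$A{\left(L \right)} = L + L^{2}$
$U \left(A{\left(12 \right)} + 15\right) = - 6 \left(12 \left(1 + 12\right) + 15\right) = - 6 \left(12 \cdot 13 + 15\right) = - 6 \left(156 + 15\right) = \left(-6\right) 171 = -1026$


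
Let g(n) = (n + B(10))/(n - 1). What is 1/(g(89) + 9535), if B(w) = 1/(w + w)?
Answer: 1760/16783381 ≈ 0.00010487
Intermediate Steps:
B(w) = 1/(2*w)
g(n) = (1/20 + n)/(-1 + n) (g(n) = (n + (½)/10)/(n - 1) = (n + (½)*(⅒))/(-1 + n) = (n + 1/20)/(-1 + n) = (1/20 + n)/(-1 + n))
1/(g(89) + 9535) = 1/((1/20 + 89)/(-1 + 89) + 9535) = 1/((1781/20)/88 + 9535) = 1/((1/88)*(1781/20) + 9535) = 1/(1781/1760 + 9535) = 1/(16783381/1760) = 1760/16783381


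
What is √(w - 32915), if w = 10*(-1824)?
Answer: I*√51155 ≈ 226.17*I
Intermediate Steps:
w = -18240
√(w - 32915) = √(-18240 - 32915) = √(-51155) = I*√51155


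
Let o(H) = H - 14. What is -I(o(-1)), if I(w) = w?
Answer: 15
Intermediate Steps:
o(H) = -14 + H
-I(o(-1)) = -(-14 - 1) = -1*(-15) = 15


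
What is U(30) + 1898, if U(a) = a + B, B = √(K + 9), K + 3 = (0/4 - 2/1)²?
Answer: 1928 + √10 ≈ 1931.2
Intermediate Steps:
K = 1 (K = -3 + (0/4 - 2/1)² = -3 + (0*(¼) - 2*1)² = -3 + (0 - 2)² = -3 + (-2)² = -3 + 4 = 1)
B = √10 (B = √(1 + 9) = √10 ≈ 3.1623)
U(a) = a + √10
U(30) + 1898 = (30 + √10) + 1898 = 1928 + √10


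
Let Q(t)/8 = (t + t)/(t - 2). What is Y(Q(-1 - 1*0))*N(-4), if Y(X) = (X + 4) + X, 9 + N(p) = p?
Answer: -572/3 ≈ -190.67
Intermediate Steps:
N(p) = -9 + p
Q(t) = 16*t/(-2 + t) (Q(t) = 8*((t + t)/(t - 2)) = 8*((2*t)/(-2 + t)) = 8*(2*t/(-2 + t)) = 16*t/(-2 + t))
Y(X) = 4 + 2*X (Y(X) = (4 + X) + X = 4 + 2*X)
Y(Q(-1 - 1*0))*N(-4) = (4 + 2*(16*(-1 - 1*0)/(-2 + (-1 - 1*0))))*(-9 - 4) = (4 + 2*(16*(-1 + 0)/(-2 + (-1 + 0))))*(-13) = (4 + 2*(16*(-1)/(-2 - 1)))*(-13) = (4 + 2*(16*(-1)/(-3)))*(-13) = (4 + 2*(16*(-1)*(-1/3)))*(-13) = (4 + 2*(16/3))*(-13) = (4 + 32/3)*(-13) = (44/3)*(-13) = -572/3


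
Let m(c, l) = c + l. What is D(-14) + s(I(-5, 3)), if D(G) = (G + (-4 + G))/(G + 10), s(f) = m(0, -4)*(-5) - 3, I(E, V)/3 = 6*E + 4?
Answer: 25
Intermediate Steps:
I(E, V) = 12 + 18*E (I(E, V) = 3*(6*E + 4) = 3*(4 + 6*E) = 12 + 18*E)
s(f) = 17 (s(f) = (0 - 4)*(-5) - 3 = -4*(-5) - 3 = 20 - 3 = 17)
D(G) = (-4 + 2*G)/(10 + G)
D(-14) + s(I(-5, 3)) = 2*(-2 - 14)/(10 - 14) + 17 = 2*(-16)/(-4) + 17 = 2*(-¼)*(-16) + 17 = 8 + 17 = 25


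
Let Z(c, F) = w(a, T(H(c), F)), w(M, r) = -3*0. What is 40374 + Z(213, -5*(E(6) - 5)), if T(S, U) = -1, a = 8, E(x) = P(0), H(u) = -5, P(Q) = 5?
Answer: 40374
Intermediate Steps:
E(x) = 5
w(M, r) = 0
Z(c, F) = 0
40374 + Z(213, -5*(E(6) - 5)) = 40374 + 0 = 40374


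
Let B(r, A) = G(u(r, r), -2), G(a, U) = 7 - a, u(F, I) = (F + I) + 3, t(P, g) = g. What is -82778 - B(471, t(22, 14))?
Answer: -81840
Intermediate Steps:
u(F, I) = 3 + F + I
B(r, A) = 4 - 2*r (B(r, A) = 7 - (3 + r + r) = 7 - (3 + 2*r) = 7 + (-3 - 2*r) = 4 - 2*r)
-82778 - B(471, t(22, 14)) = -82778 - (4 - 2*471) = -82778 - (4 - 942) = -82778 - 1*(-938) = -82778 + 938 = -81840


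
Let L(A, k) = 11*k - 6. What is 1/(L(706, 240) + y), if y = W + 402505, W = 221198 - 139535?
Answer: 1/486802 ≈ 2.0542e-6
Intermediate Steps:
W = 81663
L(A, k) = -6 + 11*k
y = 484168 (y = 81663 + 402505 = 484168)
1/(L(706, 240) + y) = 1/((-6 + 11*240) + 484168) = 1/((-6 + 2640) + 484168) = 1/(2634 + 484168) = 1/486802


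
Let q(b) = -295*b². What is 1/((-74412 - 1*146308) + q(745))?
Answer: -1/163953095 ≈ -6.0993e-9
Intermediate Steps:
1/((-74412 - 1*146308) + q(745)) = 1/((-74412 - 1*146308) - 295*745²) = 1/((-74412 - 146308) - 295*555025) = 1/(-220720 - 163732375) = 1/(-163953095) = -1/163953095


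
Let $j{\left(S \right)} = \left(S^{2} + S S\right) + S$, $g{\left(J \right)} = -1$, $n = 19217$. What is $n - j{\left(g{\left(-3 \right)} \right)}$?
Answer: $19216$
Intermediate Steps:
$j{\left(S \right)} = S + 2 S^{2}$ ($j{\left(S \right)} = \left(S^{2} + S^{2}\right) + S = 2 S^{2} + S = S + 2 S^{2}$)
$n - j{\left(g{\left(-3 \right)} \right)} = 19217 - - (1 + 2 \left(-1\right)) = 19217 - - (1 - 2) = 19217 - \left(-1\right) \left(-1\right) = 19217 - 1 = 19216$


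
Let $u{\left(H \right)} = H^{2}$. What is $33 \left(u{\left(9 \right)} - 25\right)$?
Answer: $1848$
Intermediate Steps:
$33 \left(u{\left(9 \right)} - 25\right) = 33 \left(9^{2} - 25\right) = 33 \left(81 - 25\right) = 33 \cdot 56 = 1848$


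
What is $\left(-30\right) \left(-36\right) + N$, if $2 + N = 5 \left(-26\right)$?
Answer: $948$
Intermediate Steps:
$N = -132$ ($N = -2 + 5 \left(-26\right) = -2 - 130 = -132$)
$\left(-30\right) \left(-36\right) + N = \left(-30\right) \left(-36\right) - 132 = 1080 - 132 = 948$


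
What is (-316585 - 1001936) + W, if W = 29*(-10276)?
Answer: -1616525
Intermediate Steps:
W = -298004
(-316585 - 1001936) + W = (-316585 - 1001936) - 298004 = -1318521 - 298004 = -1616525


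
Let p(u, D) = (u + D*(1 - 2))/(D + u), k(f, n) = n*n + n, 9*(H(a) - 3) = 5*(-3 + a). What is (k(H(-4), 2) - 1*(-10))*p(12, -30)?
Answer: -112/3 ≈ -37.333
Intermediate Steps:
H(a) = 4/3 + 5*a/9 (H(a) = 3 + (5*(-3 + a))/9 = 3 + (-15 + 5*a)/9 = 3 + (-5/3 + 5*a/9) = 4/3 + 5*a/9)
k(f, n) = n + n² (k(f, n) = n² + n = n + n²)
p(u, D) = (u - D)/(D + u) (p(u, D) = (u + D*(-1))/(D + u) = (u - D)/(D + u))
(k(H(-4), 2) - 1*(-10))*p(12, -30) = (2*(1 + 2) - 1*(-10))*((12 - 1*(-30))/(-30 + 12)) = (2*3 + 10)*((12 + 30)/(-18)) = (6 + 10)*(-1/18*42) = 16*(-7/3) = -112/3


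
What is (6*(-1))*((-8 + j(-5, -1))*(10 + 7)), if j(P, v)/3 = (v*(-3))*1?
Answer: -102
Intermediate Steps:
j(P, v) = -9*v (j(P, v) = 3*((v*(-3))*1) = 3*(-3*v*1) = 3*(-3*v) = -9*v)
(6*(-1))*((-8 + j(-5, -1))*(10 + 7)) = (6*(-1))*((-8 - 9*(-1))*(10 + 7)) = -6*(-8 + 9)*17 = -6*17 = -102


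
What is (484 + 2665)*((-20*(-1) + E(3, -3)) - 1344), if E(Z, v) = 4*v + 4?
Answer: -4194468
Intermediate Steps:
E(Z, v) = 4 + 4*v
(484 + 2665)*((-20*(-1) + E(3, -3)) - 1344) = (484 + 2665)*((-20*(-1) + (4 + 4*(-3))) - 1344) = 3149*((20 + (4 - 12)) - 1344) = 3149*((20 - 8) - 1344) = 3149*(12 - 1344) = 3149*(-1332) = -4194468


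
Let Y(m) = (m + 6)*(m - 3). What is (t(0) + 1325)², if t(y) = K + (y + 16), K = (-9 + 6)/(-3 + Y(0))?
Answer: 88134544/49 ≈ 1.7987e+6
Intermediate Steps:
Y(m) = (-3 + m)*(6 + m) (Y(m) = (6 + m)*(-3 + m) = (-3 + m)*(6 + m))
K = ⅐ (K = (-9 + 6)/(-3 + (-18 + 0² + 3*0)) = -3/(-3 + (-18 + 0 + 0)) = -3/(-3 - 18) = -3/(-21) = -3*(-1/21) = ⅐ ≈ 0.14286)
t(y) = 113/7 + y (t(y) = ⅐ + (y + 16) = ⅐ + (16 + y) = 113/7 + y)
(t(0) + 1325)² = ((113/7 + 0) + 1325)² = (113/7 + 1325)² = (9388/7)² = 88134544/49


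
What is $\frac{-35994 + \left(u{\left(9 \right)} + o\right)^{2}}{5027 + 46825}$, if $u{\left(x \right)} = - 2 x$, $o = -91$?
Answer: $- \frac{24113}{51852} \approx -0.46503$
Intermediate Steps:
$\frac{-35994 + \left(u{\left(9 \right)} + o\right)^{2}}{5027 + 46825} = \frac{-35994 + \left(\left(-2\right) 9 - 91\right)^{2}}{5027 + 46825} = \frac{-35994 + \left(-18 - 91\right)^{2}}{51852} = \left(-35994 + \left(-109\right)^{2}\right) \frac{1}{51852} = \left(-35994 + 11881\right) \frac{1}{51852} = \left(-24113\right) \frac{1}{51852} = - \frac{24113}{51852}$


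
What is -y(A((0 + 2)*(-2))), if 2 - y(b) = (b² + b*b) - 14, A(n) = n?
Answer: 16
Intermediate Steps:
y(b) = 16 - 2*b² (y(b) = 2 - ((b² + b*b) - 14) = 2 - ((b² + b²) - 14) = 2 - (2*b² - 14) = 2 - (-14 + 2*b²) = 2 + (14 - 2*b²) = 16 - 2*b²)
-y(A((0 + 2)*(-2))) = -(16 - 2*4*(0 + 2)²) = -(16 - 2*(2*(-2))²) = -(16 - 2*(-4)²) = -(16 - 2*16) = -(16 - 32) = -1*(-16) = 16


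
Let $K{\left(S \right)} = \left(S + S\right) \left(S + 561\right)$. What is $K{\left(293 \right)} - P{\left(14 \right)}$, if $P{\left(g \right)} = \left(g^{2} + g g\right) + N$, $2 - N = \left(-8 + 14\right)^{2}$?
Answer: $500086$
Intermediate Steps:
$K{\left(S \right)} = 2 S \left(561 + S\right)$
$N = -34$ ($N = 2 - \left(-8 + 14\right)^{2} = 2 - 6^{2} = 2 - 36 = -34$)
$P{\left(g \right)} = -34 + 2 g^{2}$ ($P{\left(g \right)} = \left(g^{2} + g g\right) - 34 = \left(g^{2} + g^{2}\right) - 34 = 2 g^{2} - 34 = -34 + 2 g^{2}$)
$K{\left(293 \right)} - P{\left(14 \right)} = 2 \cdot 293 \left(561 + 293\right) - \left(-34 + 2 \cdot 14^{2}\right) = 2 \cdot 293 \cdot 854 - \left(-34 + 2 \cdot 196\right) = 500444 - \left(-34 + 392\right) = 500444 - 358 = 500086$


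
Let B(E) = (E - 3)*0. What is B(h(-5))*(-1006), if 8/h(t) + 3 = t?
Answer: 0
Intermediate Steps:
h(t) = 8/(-3 + t)
B(E) = 0 (B(E) = (-3 + E)*0 = 0)
B(h(-5))*(-1006) = 0*(-1006) = 0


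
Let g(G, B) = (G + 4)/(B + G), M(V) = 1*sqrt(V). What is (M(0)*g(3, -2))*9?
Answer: 0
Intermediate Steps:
M(V) = sqrt(V)
g(G, B) = (4 + G)/(B + G)
(M(0)*g(3, -2))*9 = (sqrt(0)*((4 + 3)/(-2 + 3)))*9 = (0*(7/1))*9 = (0*(1*7))*9 = (0*7)*9 = 0*9 = 0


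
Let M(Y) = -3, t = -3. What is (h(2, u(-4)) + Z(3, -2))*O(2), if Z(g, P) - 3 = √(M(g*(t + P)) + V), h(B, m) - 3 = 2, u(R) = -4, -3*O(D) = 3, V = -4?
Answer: -8 - I*√7 ≈ -8.0 - 2.6458*I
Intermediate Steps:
O(D) = -1 (O(D) = -⅓*3 = -1)
h(B, m) = 5 (h(B, m) = 3 + 2 = 5)
Z(g, P) = 3 + I*√7 (Z(g, P) = 3 + √(-3 - 4) = 3 + √(-7) = 3 + I*√7)
(h(2, u(-4)) + Z(3, -2))*O(2) = (5 + (3 + I*√7))*(-1) = (8 + I*√7)*(-1) = -8 - I*√7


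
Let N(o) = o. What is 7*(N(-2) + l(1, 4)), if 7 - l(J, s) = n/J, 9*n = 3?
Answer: 98/3 ≈ 32.667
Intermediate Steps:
n = ⅓ (n = (⅑)*3 = ⅓ ≈ 0.33333)
l(J, s) = 7 - 1/(3*J)
7*(N(-2) + l(1, 4)) = 7*(-2 + (7 - ⅓/1)) = 7*(-2 + (7 - ⅓*1)) = 7*(-2 + (7 - ⅓)) = 7*(-2 + 20/3) = 7*(14/3) = 98/3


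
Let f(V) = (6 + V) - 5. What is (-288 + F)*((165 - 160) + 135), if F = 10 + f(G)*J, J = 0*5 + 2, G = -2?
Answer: -39200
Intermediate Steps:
f(V) = 1 + V
J = 2 (J = 0 + 2 = 2)
F = 8 (F = 10 + (1 - 2)*2 = 10 - 1*2 = 10 - 2 = 8)
(-288 + F)*((165 - 160) + 135) = (-288 + 8)*((165 - 160) + 135) = -280*(5 + 135) = -280*140 = -39200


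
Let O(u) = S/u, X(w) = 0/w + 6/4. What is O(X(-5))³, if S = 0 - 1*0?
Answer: 0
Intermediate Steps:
S = 0 (S = 0 + 0 = 0)
X(w) = 3/2 (X(w) = 0 + 6*(¼) = 0 + 3/2 = 3/2)
O(u) = 0 (O(u) = 0/u = 0)
O(X(-5))³ = 0³ = 0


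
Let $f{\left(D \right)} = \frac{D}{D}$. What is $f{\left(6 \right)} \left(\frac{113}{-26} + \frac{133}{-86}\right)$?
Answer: $- \frac{3294}{559} \approx -5.8927$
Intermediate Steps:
$f{\left(D \right)} = 1$
$f{\left(6 \right)} \left(\frac{113}{-26} + \frac{133}{-86}\right) = 1 \left(\frac{113}{-26} + \frac{133}{-86}\right) = 1 \left(113 \left(- \frac{1}{26}\right) + 133 \left(- \frac{1}{86}\right)\right) = 1 \left(- \frac{113}{26} - \frac{133}{86}\right) = 1 \left(- \frac{3294}{559}\right) = - \frac{3294}{559}$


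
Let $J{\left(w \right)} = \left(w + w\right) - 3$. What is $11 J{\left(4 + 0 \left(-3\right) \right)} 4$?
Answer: $220$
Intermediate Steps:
$J{\left(w \right)} = -3 + 2 w$ ($J{\left(w \right)} = 2 w - 3 = -3 + 2 w$)
$11 J{\left(4 + 0 \left(-3\right) \right)} 4 = 11 \left(-3 + 2 \left(4 + 0 \left(-3\right)\right)\right) 4 = 11 \left(-3 + 2 \left(4 + 0\right)\right) 4 = 11 \left(-3 + 2 \cdot 4\right) 4 = 11 \left(-3 + 8\right) 4 = 11 \cdot 5 \cdot 4 = 55 \cdot 4 = 220$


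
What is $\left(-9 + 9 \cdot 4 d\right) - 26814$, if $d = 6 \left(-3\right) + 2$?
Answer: $-27399$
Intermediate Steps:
$d = -16$ ($d = -18 + 2 = -16$)
$\left(-9 + 9 \cdot 4 d\right) - 26814 = \left(-9 + 9 \cdot 4 \left(-16\right)\right) - 26814 = \left(-9 + 36 \left(-16\right)\right) - 26814 = \left(-9 - 576\right) - 26814 = -585 - 26814 = -27399$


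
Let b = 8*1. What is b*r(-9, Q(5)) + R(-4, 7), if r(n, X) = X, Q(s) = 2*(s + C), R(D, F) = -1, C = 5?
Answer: 159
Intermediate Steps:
Q(s) = 10 + 2*s (Q(s) = 2*(s + 5) = 2*(5 + s) = 10 + 2*s)
b = 8
b*r(-9, Q(5)) + R(-4, 7) = 8*(10 + 2*5) - 1 = 8*(10 + 10) - 1 = 8*20 - 1 = 160 - 1 = 159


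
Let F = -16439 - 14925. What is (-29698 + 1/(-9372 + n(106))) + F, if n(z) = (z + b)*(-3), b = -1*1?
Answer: -591507595/9687 ≈ -61062.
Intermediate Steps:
b = -1
F = -31364
n(z) = 3 - 3*z (n(z) = (z - 1)*(-3) = (-1 + z)*(-3) = 3 - 3*z)
(-29698 + 1/(-9372 + n(106))) + F = (-29698 + 1/(-9372 + (3 - 3*106))) - 31364 = (-29698 + 1/(-9372 + (3 - 318))) - 31364 = (-29698 + 1/(-9372 - 315)) - 31364 = (-29698 + 1/(-9687)) - 31364 = (-29698 - 1/9687) - 31364 = -287684527/9687 - 31364 = -591507595/9687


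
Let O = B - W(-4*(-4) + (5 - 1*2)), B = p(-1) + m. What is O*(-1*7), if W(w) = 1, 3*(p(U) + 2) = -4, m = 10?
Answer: -119/3 ≈ -39.667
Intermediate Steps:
p(U) = -10/3 (p(U) = -2 + (⅓)*(-4) = -2 - 4/3 = -10/3)
B = 20/3 (B = -10/3 + 10 = 20/3 ≈ 6.6667)
O = 17/3 (O = 20/3 - 1*1 = 20/3 - 1 = 17/3 ≈ 5.6667)
O*(-1*7) = 17*(-1*7)/3 = (17/3)*(-7) = -119/3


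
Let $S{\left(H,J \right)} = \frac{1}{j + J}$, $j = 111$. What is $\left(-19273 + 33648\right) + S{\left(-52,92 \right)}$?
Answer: $\frac{2918126}{203} \approx 14375.0$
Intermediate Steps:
$S{\left(H,J \right)} = \frac{1}{111 + J}$
$\left(-19273 + 33648\right) + S{\left(-52,92 \right)} = \left(-19273 + 33648\right) + \frac{1}{111 + 92} = 14375 + \frac{1}{203} = \frac{2918126}{203}$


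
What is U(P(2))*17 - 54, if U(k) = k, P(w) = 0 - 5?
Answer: -139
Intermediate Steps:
P(w) = -5
U(P(2))*17 - 54 = -5*17 - 54 = -85 - 54 = -139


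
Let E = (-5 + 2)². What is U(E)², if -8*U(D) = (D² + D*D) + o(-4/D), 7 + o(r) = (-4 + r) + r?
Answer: 1825201/5184 ≈ 352.08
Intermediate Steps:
o(r) = -11 + 2*r (o(r) = -7 + ((-4 + r) + r) = -7 + (-4 + 2*r) = -11 + 2*r)
E = 9 (E = (-3)² = 9)
U(D) = 11/8 + 1/D - D²/4 (U(D) = -((D² + D*D) + (-11 + 2*(-4/D)))/8 = -((D² + D²) + (-11 - 8/D))/8 = -(2*D² + (-11 - 8/D))/8 = -(-11 - 8/D + 2*D²)/8 = 11/8 + 1/D - D²/4)
U(E)² = (11/8 + 1/9 - ¼*9²)² = (11/8 + ⅑ - ¼*81)² = (11/8 + ⅑ - 81/4)² = (-1351/72)² = 1825201/5184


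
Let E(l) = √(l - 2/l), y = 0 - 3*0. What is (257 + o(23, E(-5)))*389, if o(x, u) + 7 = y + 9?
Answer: 100751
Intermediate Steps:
y = 0 (y = 0 + 0 = 0)
o(x, u) = 2 (o(x, u) = -7 + (0 + 9) = -7 + 9 = 2)
(257 + o(23, E(-5)))*389 = (257 + 2)*389 = 259*389 = 100751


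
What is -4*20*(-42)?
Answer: 3360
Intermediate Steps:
-4*20*(-42) = -80*(-42) = 3360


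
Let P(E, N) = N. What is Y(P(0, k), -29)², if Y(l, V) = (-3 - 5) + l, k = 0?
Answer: 64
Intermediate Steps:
Y(l, V) = -8 + l
Y(P(0, k), -29)² = (-8 + 0)² = (-8)² = 64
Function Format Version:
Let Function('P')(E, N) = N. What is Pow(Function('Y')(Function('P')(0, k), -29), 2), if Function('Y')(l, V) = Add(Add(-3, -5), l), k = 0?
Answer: 64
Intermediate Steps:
Function('Y')(l, V) = Add(-8, l)
Pow(Function('Y')(Function('P')(0, k), -29), 2) = Pow(Add(-8, 0), 2) = Pow(-8, 2) = 64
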